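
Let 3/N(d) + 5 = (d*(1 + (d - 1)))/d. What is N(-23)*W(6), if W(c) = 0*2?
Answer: 0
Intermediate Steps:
W(c) = 0
N(d) = 3/(-5 + d) (N(d) = 3/(-5 + (d*(1 + (d - 1)))/d) = 3/(-5 + (d*(1 + (-1 + d)))/d) = 3/(-5 + (d*d)/d) = 3/(-5 + d²/d) = 3/(-5 + d))
N(-23)*W(6) = (3/(-5 - 23))*0 = (3/(-28))*0 = (3*(-1/28))*0 = -3/28*0 = 0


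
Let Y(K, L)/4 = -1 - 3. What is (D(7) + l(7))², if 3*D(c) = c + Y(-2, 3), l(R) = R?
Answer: 16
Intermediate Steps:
Y(K, L) = -16 (Y(K, L) = 4*(-1 - 3) = 4*(-4) = -16)
D(c) = -16/3 + c/3 (D(c) = (c - 16)/3 = (-16 + c)/3 = -16/3 + c/3)
(D(7) + l(7))² = ((-16/3 + (⅓)*7) + 7)² = ((-16/3 + 7/3) + 7)² = (-3 + 7)² = 4² = 16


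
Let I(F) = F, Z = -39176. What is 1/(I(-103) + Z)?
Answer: -1/39279 ≈ -2.5459e-5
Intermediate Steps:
1/(I(-103) + Z) = 1/(-103 - 39176) = 1/(-39279) = -1/39279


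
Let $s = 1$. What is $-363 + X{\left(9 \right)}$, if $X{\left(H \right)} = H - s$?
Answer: $-355$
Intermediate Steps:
$X{\left(H \right)} = -1 + H$ ($X{\left(H \right)} = H - 1 = -1 + H$)
$-363 + X{\left(9 \right)} = -363 + \left(-1 + 9\right) = -363 + 8 = -355$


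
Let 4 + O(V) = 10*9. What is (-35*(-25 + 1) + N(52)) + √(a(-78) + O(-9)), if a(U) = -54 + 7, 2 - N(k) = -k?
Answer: 894 + √39 ≈ 900.25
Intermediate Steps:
N(k) = 2 + k (N(k) = 2 - (-1)*k = 2 + k)
O(V) = 86 (O(V) = -4 + 10*9 = -4 + 90 = 86)
a(U) = -47
(-35*(-25 + 1) + N(52)) + √(a(-78) + O(-9)) = (-35*(-25 + 1) + (2 + 52)) + √(-47 + 86) = (-35*(-24) + 54) + √39 = (840 + 54) + √39 = 894 + √39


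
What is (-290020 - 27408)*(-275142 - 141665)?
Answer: 132306212396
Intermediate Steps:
(-290020 - 27408)*(-275142 - 141665) = -317428*(-416807) = 132306212396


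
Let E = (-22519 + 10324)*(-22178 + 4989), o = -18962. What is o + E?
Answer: 209600893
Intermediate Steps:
E = 209619855 (E = -12195*(-17189) = 209619855)
o + E = -18962 + 209619855 = 209600893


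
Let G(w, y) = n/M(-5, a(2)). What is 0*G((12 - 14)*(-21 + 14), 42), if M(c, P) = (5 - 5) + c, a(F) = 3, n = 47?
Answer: 0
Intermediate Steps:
M(c, P) = c (M(c, P) = 0 + c = c)
G(w, y) = -47/5 (G(w, y) = 47/(-5) = 47*(-1/5) = -47/5)
0*G((12 - 14)*(-21 + 14), 42) = 0*(-47/5) = 0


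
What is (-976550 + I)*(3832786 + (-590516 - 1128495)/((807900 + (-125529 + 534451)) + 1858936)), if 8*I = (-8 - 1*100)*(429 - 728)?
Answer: -3275625662064899997/878788 ≈ -3.7274e+12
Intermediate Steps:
I = 8073/2 (I = ((-8 - 1*100)*(429 - 728))/8 = ((-8 - 100)*(-299))/8 = (-108*(-299))/8 = (⅛)*32292 = 8073/2 ≈ 4036.5)
(-976550 + I)*(3832786 + (-590516 - 1128495)/((807900 + (-125529 + 534451)) + 1858936)) = (-976550 + 8073/2)*(3832786 + (-590516 - 1128495)/((807900 + (-125529 + 534451)) + 1858936)) = -1945027*(3832786 - 1719011/((807900 + 408922) + 1858936))/2 = -1945027*(3832786 - 1719011/(1216822 + 1858936))/2 = -1945027*(3832786 - 1719011/3075758)/2 = -1945027*(3832786 - 1719011*1/3075758)/2 = -1945027*(3832786 - 245573/439394)/2 = -1945027/2*1684102926111/439394 = -3275625662064899997/878788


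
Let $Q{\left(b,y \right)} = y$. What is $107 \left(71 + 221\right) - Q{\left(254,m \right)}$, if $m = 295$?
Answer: $30949$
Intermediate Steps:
$107 \left(71 + 221\right) - Q{\left(254,m \right)} = 107 \left(71 + 221\right) - 295 = 107 \cdot 292 - 295 = 31244 - 295 = 30949$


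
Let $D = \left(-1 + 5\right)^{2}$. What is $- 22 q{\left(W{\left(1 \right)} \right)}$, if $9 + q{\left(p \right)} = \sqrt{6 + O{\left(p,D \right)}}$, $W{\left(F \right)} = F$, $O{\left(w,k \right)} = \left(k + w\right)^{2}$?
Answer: $198 - 22 \sqrt{295} \approx -179.86$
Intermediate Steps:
$D = 16$ ($D = 4^{2} = 16$)
$q{\left(p \right)} = -9 + \sqrt{6 + \left(16 + p\right)^{2}}$
$- 22 q{\left(W{\left(1 \right)} \right)} = - 22 \left(-9 + \sqrt{6 + \left(16 + 1\right)^{2}}\right) = - 22 \left(-9 + \sqrt{6 + 17^{2}}\right) = - 22 \left(-9 + \sqrt{6 + 289}\right) = - 22 \left(-9 + \sqrt{295}\right) = 198 - 22 \sqrt{295}$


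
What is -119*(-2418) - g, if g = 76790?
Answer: 210952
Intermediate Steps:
-119*(-2418) - g = -119*(-2418) - 1*76790 = 287742 - 76790 = 210952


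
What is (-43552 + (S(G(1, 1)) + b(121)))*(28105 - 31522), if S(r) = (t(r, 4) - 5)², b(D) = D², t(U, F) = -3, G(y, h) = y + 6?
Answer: 98570199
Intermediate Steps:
G(y, h) = 6 + y
S(r) = 64 (S(r) = (-3 - 5)² = (-8)² = 64)
(-43552 + (S(G(1, 1)) + b(121)))*(28105 - 31522) = (-43552 + (64 + 121²))*(28105 - 31522) = (-43552 + (64 + 14641))*(-3417) = (-43552 + 14705)*(-3417) = -28847*(-3417) = 98570199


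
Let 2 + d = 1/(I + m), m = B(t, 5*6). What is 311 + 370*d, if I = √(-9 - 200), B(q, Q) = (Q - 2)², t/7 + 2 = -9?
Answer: (-429*√209 + 335966*I)/(√209 - 784*I) ≈ -428.53 - 0.0086995*I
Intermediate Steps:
t = -77 (t = -14 + 7*(-9) = -14 - 63 = -77)
B(q, Q) = (-2 + Q)²
m = 784 (m = (-2 + 5*6)² = (-2 + 30)² = 28² = 784)
I = I*√209 (I = √(-209) = I*√209 ≈ 14.457*I)
d = -2 + 1/(784 + I*√209) (d = -2 + 1/(I*√209 + 784) = -2 + 1/(784 + I*√209) ≈ -1.9987 - 2.3512e-5*I)
311 + 370*d = 311 + 370*((-2*√209 + 1567*I)/(√209 - 784*I)) = 311 + 370*(-2*√209 + 1567*I)/(√209 - 784*I)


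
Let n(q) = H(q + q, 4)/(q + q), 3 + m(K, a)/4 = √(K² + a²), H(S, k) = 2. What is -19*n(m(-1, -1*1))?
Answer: 57/28 + 19*√2/28 ≈ 2.9954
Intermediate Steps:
m(K, a) = -12 + 4*√(K² + a²)
n(q) = 1/q (n(q) = 2/(q + q) = 2/((2*q)) = 2*(1/(2*q)) = 1/q)
-19*n(m(-1, -1*1)) = -19/(-12 + 4*√((-1)² + (-1*1)²)) = -19/(-12 + 4*√(1 + (-1)²)) = -19/(-12 + 4*√(1 + 1)) = -19/(-12 + 4*√2)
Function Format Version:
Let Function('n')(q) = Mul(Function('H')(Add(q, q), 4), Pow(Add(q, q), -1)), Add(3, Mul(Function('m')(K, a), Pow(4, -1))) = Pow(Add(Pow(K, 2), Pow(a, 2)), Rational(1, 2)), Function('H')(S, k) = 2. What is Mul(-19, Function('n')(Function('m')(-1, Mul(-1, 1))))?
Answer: Add(Rational(57, 28), Mul(Rational(19, 28), Pow(2, Rational(1, 2)))) ≈ 2.9954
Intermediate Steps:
Function('m')(K, a) = Add(-12, Mul(4, Pow(Add(Pow(K, 2), Pow(a, 2)), Rational(1, 2))))
Function('n')(q) = Pow(q, -1) (Function('n')(q) = Mul(2, Pow(Add(q, q), -1)) = Mul(2, Pow(Mul(2, q), -1)) = Mul(2, Mul(Rational(1, 2), Pow(q, -1))) = Pow(q, -1))
Mul(-19, Function('n')(Function('m')(-1, Mul(-1, 1)))) = Mul(-19, Pow(Add(-12, Mul(4, Pow(Add(Pow(-1, 2), Pow(Mul(-1, 1), 2)), Rational(1, 2)))), -1)) = Mul(-19, Pow(Add(-12, Mul(4, Pow(Add(1, Pow(-1, 2)), Rational(1, 2)))), -1)) = Mul(-19, Pow(Add(-12, Mul(4, Pow(Add(1, 1), Rational(1, 2)))), -1)) = Mul(-19, Pow(Add(-12, Mul(4, Pow(2, Rational(1, 2)))), -1))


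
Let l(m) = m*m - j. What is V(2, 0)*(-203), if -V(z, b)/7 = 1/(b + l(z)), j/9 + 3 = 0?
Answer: 1421/31 ≈ 45.839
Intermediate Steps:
j = -27 (j = -27 + 9*0 = -27 + 0 = -27)
l(m) = 27 + m² (l(m) = m*m - 1*(-27) = m² + 27 = 27 + m²)
V(z, b) = -7/(27 + b + z²) (V(z, b) = -7/(b + (27 + z²)) = -7/(27 + b + z²))
V(2, 0)*(-203) = -7/(27 + 0 + 2²)*(-203) = -7/(27 + 0 + 4)*(-203) = -7/31*(-203) = 1421/31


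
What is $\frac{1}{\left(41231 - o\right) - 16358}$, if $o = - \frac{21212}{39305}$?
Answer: $\frac{39305}{977654477} \approx 4.0203 \cdot 10^{-5}$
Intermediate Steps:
$o = - \frac{21212}{39305}$ ($o = \left(-21212\right) \frac{1}{39305} = - \frac{21212}{39305} \approx -0.53968$)
$\frac{1}{\left(41231 - o\right) - 16358} = \frac{1}{\left(41231 - - \frac{21212}{39305}\right) - 16358} = \frac{1}{\left(41231 + \frac{21212}{39305}\right) - 16358} = \frac{1}{\frac{1620605667}{39305} - 16358} = \frac{1}{\frac{977654477}{39305}} = \frac{39305}{977654477}$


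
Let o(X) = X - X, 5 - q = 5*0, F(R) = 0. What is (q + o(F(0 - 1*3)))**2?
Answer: 25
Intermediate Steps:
q = 5 (q = 5 - 5*0 = 5 - 1*0 = 5 + 0 = 5)
o(X) = 0
(q + o(F(0 - 1*3)))**2 = (5 + 0)**2 = 5**2 = 25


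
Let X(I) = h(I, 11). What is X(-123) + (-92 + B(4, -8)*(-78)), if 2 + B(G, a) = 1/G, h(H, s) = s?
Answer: 111/2 ≈ 55.500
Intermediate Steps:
X(I) = 11
B(G, a) = -2 + 1/G
X(-123) + (-92 + B(4, -8)*(-78)) = 11 + (-92 + (-2 + 1/4)*(-78)) = 11 + (-92 + (-2 + ¼)*(-78)) = 11 + (-92 - 7/4*(-78)) = 11 + (-92 + 273/2) = 11 + 89/2 = 111/2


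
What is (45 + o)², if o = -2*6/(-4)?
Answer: 2304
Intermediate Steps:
o = 3 (o = -12*(-¼) = 3)
(45 + o)² = (45 + 3)² = 48² = 2304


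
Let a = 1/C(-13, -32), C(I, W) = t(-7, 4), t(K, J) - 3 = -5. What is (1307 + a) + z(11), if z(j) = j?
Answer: 2635/2 ≈ 1317.5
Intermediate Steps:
t(K, J) = -2 (t(K, J) = 3 - 5 = -2)
C(I, W) = -2
a = -1/2 (a = 1/(-2) = -1/2 ≈ -0.50000)
(1307 + a) + z(11) = (1307 - 1/2) + 11 = 2613/2 + 11 = 2635/2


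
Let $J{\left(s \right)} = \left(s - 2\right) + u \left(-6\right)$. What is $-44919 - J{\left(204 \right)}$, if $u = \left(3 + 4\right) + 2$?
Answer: $-45067$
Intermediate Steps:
$u = 9$ ($u = 7 + 2 = 9$)
$J{\left(s \right)} = -56 + s$ ($J{\left(s \right)} = \left(s - 2\right) + 9 \left(-6\right) = \left(s - 2\right) - 54 = \left(-2 + s\right) - 54 = -56 + s$)
$-44919 - J{\left(204 \right)} = -44919 - \left(-56 + 204\right) = -44919 - 148 = -45067$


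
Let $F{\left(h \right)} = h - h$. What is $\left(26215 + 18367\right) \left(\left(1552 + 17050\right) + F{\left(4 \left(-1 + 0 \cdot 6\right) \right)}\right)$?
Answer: $829314364$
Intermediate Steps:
$F{\left(h \right)} = 0$
$\left(26215 + 18367\right) \left(\left(1552 + 17050\right) + F{\left(4 \left(-1 + 0 \cdot 6\right) \right)}\right) = \left(26215 + 18367\right) \left(\left(1552 + 17050\right) + 0\right) = 44582 \left(18602 + 0\right) = 44582 \cdot 18602 = 829314364$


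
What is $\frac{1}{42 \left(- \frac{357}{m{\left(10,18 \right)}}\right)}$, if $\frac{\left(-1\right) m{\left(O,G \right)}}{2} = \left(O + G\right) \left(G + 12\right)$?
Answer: $\frac{40}{357} \approx 0.11204$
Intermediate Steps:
$m{\left(O,G \right)} = - 2 \left(12 + G\right) \left(G + O\right)$ ($m{\left(O,G \right)} = - 2 \left(O + G\right) \left(G + 12\right) = - 2 \left(G + O\right) \left(12 + G\right) = - 2 \left(12 + G\right) \left(G + O\right)$)
$\frac{1}{42 \left(- \frac{357}{m{\left(10,18 \right)}}\right)} = \frac{1}{42 \left(- \frac{357}{\left(-24\right) 18 - 240 - 2 \cdot 18^{2} - 36 \cdot 10}\right)} = \frac{1}{42 \left(- \frac{357}{-432 - 240 - 648 - 360}\right)} = \frac{1}{42 \left(- \frac{357}{-1680}\right)} = \frac{1}{42 \left(\left(-357\right) \left(- \frac{1}{1680}\right)\right)} = \frac{1}{42 \cdot \frac{17}{80}} = \frac{1}{\frac{357}{40}} = \frac{40}{357}$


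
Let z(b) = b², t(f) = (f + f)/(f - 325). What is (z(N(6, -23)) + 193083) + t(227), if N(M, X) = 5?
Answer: 9462065/49 ≈ 1.9310e+5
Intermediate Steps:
t(f) = 2*f/(-325 + f) (t(f) = (2*f)/(-325 + f) = 2*f/(-325 + f))
(z(N(6, -23)) + 193083) + t(227) = (5² + 193083) + 2*227/(-325 + 227) = (25 + 193083) + 2*227/(-98) = 193108 + 2*227*(-1/98) = 193108 - 227/49 = 9462065/49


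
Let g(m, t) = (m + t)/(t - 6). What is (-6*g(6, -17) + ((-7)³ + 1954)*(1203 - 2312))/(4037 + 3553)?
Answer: -13697281/58190 ≈ -235.39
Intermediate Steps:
g(m, t) = (m + t)/(-6 + t)
(-6*g(6, -17) + ((-7)³ + 1954)*(1203 - 2312))/(4037 + 3553) = (-6*(6 - 17)/(-6 - 17) + ((-7)³ + 1954)*(1203 - 2312))/(4037 + 3553) = (-6*(-11)/(-23) + (-343 + 1954)*(-1109))/7590 = (-(-6)*(-11)/23 + 1611*(-1109))*(1/7590) = (-6*11/23 - 1786599)*(1/7590) = (-66/23 - 1786599)*(1/7590) = -41091843/23*1/7590 = -13697281/58190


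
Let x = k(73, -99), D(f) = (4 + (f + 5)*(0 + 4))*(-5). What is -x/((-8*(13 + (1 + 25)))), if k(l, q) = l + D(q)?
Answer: 1933/312 ≈ 6.1955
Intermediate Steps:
D(f) = -120 - 20*f (D(f) = (4 + (5 + f)*4)*(-5) = (4 + (20 + 4*f))*(-5) = (24 + 4*f)*(-5) = -120 - 20*f)
k(l, q) = -120 + l - 20*q (k(l, q) = l + (-120 - 20*q) = -120 + l - 20*q)
x = 1933 (x = -120 + 73 - 20*(-99) = -120 + 73 + 1980 = 1933)
-x/((-8*(13 + (1 + 25)))) = -1933/((-8*(13 + (1 + 25)))) = -1933/((-8*(13 + 26))) = -1933/((-8*39)) = -1933/(-312) = -1933*(-1)/312 = -1*(-1933/312) = 1933/312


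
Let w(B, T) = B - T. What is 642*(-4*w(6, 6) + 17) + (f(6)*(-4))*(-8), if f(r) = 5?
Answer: 11074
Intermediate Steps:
642*(-4*w(6, 6) + 17) + (f(6)*(-4))*(-8) = 642*(-4*(6 - 1*6) + 17) + (5*(-4))*(-8) = 642*(-4*(6 - 6) + 17) - 20*(-8) = 642*(-4*0 + 17) + 160 = 642*(0 + 17) + 160 = 642*17 + 160 = 10914 + 160 = 11074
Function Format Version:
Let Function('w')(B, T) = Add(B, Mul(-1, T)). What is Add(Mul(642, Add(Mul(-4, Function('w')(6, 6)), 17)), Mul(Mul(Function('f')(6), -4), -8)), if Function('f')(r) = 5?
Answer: 11074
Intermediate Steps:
Add(Mul(642, Add(Mul(-4, Function('w')(6, 6)), 17)), Mul(Mul(Function('f')(6), -4), -8)) = Add(Mul(642, Add(Mul(-4, Add(6, Mul(-1, 6))), 17)), Mul(Mul(5, -4), -8)) = Add(Mul(642, Add(Mul(-4, Add(6, -6)), 17)), Mul(-20, -8)) = Add(Mul(642, Add(Mul(-4, 0), 17)), 160) = Add(Mul(642, Add(0, 17)), 160) = Add(Mul(642, 17), 160) = Add(10914, 160) = 11074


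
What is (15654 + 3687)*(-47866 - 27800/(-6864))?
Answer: -264749620191/286 ≈ -9.2570e+8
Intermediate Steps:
(15654 + 3687)*(-47866 - 27800/(-6864)) = 19341*(-47866 - 27800*(-1/6864)) = 19341*(-47866 + 3475/858) = 19341*(-41065553/858) = -264749620191/286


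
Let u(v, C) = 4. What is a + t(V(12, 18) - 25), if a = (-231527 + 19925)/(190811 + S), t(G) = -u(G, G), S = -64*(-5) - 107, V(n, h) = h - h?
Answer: -487849/95512 ≈ -5.1077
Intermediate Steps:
V(n, h) = 0
S = 213 (S = 320 - 107 = 213)
t(G) = -4 (t(G) = -1*4 = -4)
a = -105801/95512 (a = (-231527 + 19925)/(190811 + 213) = -211602/191024 = -211602*1/191024 = -105801/95512 ≈ -1.1077)
a + t(V(12, 18) - 25) = -105801/95512 - 4 = -487849/95512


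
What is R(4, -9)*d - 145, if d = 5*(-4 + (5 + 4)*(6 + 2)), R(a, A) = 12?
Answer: 3935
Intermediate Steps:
d = 340 (d = 5*(-4 + 9*8) = 5*(-4 + 72) = 5*68 = 340)
R(4, -9)*d - 145 = 12*340 - 145 = 4080 - 145 = 3935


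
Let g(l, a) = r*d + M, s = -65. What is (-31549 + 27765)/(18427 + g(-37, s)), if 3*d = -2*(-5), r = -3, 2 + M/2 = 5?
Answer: -3784/18423 ≈ -0.20540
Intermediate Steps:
M = 6 (M = -4 + 2*5 = -4 + 10 = 6)
d = 10/3 (d = (-2*(-5))/3 = (⅓)*10 = 10/3 ≈ 3.3333)
g(l, a) = -4 (g(l, a) = -3*10/3 + 6 = -10 + 6 = -4)
(-31549 + 27765)/(18427 + g(-37, s)) = (-31549 + 27765)/(18427 - 4) = -3784/18423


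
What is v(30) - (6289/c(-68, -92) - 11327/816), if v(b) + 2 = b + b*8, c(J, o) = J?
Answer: 305483/816 ≈ 374.37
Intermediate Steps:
v(b) = -2 + 9*b (v(b) = -2 + (b + b*8) = -2 + (b + 8*b) = -2 + 9*b)
v(30) - (6289/c(-68, -92) - 11327/816) = (-2 + 9*30) - (6289/(-68) - 11327/816) = (-2 + 270) - (6289*(-1/68) - 11327*1/816) = 268 - (-6289/68 - 11327/816) = 268 - 1*(-86795/816) = 268 + 86795/816 = 305483/816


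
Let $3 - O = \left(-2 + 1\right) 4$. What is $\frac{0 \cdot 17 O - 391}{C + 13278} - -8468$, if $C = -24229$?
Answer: $\frac{92733459}{10951} \approx 8468.0$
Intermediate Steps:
$O = 7$ ($O = 3 - \left(-2 + 1\right) 4 = 3 - \left(-1\right) 4 = 3 - -4 = 3 + 4 = 7$)
$\frac{0 \cdot 17 O - 391}{C + 13278} - -8468 = \frac{0 \cdot 17 \cdot 7 - 391}{-24229 + 13278} - -8468 = \frac{0 \cdot 7 + \left(-11852 + 11461\right)}{-10951} + 8468 = \left(0 - 391\right) \left(- \frac{1}{10951}\right) + 8468 = \left(-391\right) \left(- \frac{1}{10951}\right) + 8468 = \frac{391}{10951} + 8468 = \frac{92733459}{10951}$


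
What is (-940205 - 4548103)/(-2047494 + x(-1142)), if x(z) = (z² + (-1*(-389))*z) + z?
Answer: 94626/20495 ≈ 4.6170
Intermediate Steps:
x(z) = z² + 390*z (x(z) = (z² + 389*z) + z = z² + 390*z)
(-940205 - 4548103)/(-2047494 + x(-1142)) = (-940205 - 4548103)/(-2047494 - 1142*(390 - 1142)) = -5488308/(-2047494 - 1142*(-752)) = -5488308/(-2047494 + 858784) = -5488308/(-1188710) = -5488308*(-1/1188710) = 94626/20495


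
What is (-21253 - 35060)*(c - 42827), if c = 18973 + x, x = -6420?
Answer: 1704819762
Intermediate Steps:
c = 12553 (c = 18973 - 6420 = 12553)
(-21253 - 35060)*(c - 42827) = (-21253 - 35060)*(12553 - 42827) = -56313*(-30274) = 1704819762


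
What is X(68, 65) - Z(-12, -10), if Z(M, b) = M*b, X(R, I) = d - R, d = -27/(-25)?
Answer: -4673/25 ≈ -186.92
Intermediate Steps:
d = 27/25 (d = -27*(-1/25) = 27/25 ≈ 1.0800)
X(R, I) = 27/25 - R
X(68, 65) - Z(-12, -10) = (27/25 - 1*68) - (-12)*(-10) = (27/25 - 68) - 1*120 = -1673/25 - 120 = -4673/25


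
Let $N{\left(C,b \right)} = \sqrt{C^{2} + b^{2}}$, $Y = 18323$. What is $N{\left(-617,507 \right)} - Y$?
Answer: $-18323 + \sqrt{637738} \approx -17524.0$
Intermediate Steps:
$N{\left(-617,507 \right)} - Y = \sqrt{\left(-617\right)^{2} + 507^{2}} - 18323 = \sqrt{380689 + 257049} - 18323 = \sqrt{637738} - 18323 = -18323 + \sqrt{637738}$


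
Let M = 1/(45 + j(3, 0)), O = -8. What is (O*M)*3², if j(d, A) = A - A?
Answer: -8/5 ≈ -1.6000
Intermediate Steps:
j(d, A) = 0
M = 1/45 (M = 1/(45 + 0) = 1/45 ≈ 0.022222)
(O*M)*3² = -8*1/45*3² = -8/45*9 = -8/5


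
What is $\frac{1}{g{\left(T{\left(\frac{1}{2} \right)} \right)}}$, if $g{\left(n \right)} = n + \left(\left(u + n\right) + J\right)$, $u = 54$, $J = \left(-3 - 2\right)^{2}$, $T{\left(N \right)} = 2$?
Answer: $\frac{1}{83} \approx 0.012048$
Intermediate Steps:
$J = 25$ ($J = \left(-5\right)^{2} = 25$)
$g{\left(n \right)} = 79 + 2 n$ ($g{\left(n \right)} = n + \left(\left(54 + n\right) + 25\right) = n + \left(79 + n\right) = 79 + 2 n$)
$\frac{1}{g{\left(T{\left(\frac{1}{2} \right)} \right)}} = \frac{1}{79 + 2 \cdot 2} = \frac{1}{79 + 4} = \frac{1}{83}$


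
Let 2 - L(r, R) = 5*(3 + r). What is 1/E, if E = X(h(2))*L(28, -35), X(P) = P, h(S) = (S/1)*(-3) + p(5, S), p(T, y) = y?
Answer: 1/612 ≈ 0.0016340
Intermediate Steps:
h(S) = -2*S (h(S) = (S/1)*(-3) + S = (S*1)*(-3) + S = S*(-3) + S = -3*S + S = -2*S)
L(r, R) = -13 - 5*r (L(r, R) = 2 - 5*(3 + r) = 2 - (15 + 5*r) = 2 + (-15 - 5*r) = -13 - 5*r)
E = 612 (E = (-2*2)*(-13 - 5*28) = -4*(-13 - 140) = -4*(-153) = 612)
1/E = 1/612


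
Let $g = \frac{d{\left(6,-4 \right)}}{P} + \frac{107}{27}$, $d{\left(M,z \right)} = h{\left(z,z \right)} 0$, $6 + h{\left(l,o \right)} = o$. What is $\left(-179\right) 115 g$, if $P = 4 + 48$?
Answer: $- \frac{2202595}{27} \approx -81578.0$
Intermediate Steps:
$h{\left(l,o \right)} = -6 + o$
$P = 52$
$d{\left(M,z \right)} = 0$ ($d{\left(M,z \right)} = \left(-6 + z\right) 0 = 0$)
$g = \frac{107}{27}$ ($g = \frac{0}{52} + \frac{107}{27} = 0 \cdot \frac{1}{52} + 107 \cdot \frac{1}{27} = 0 + \frac{107}{27} = \frac{107}{27} \approx 3.963$)
$\left(-179\right) 115 g = \left(-179\right) 115 \cdot \frac{107}{27} = \left(-20585\right) \frac{107}{27} = - \frac{2202595}{27}$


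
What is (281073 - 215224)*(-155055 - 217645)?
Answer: -24541922300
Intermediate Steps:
(281073 - 215224)*(-155055 - 217645) = 65849*(-372700) = -24541922300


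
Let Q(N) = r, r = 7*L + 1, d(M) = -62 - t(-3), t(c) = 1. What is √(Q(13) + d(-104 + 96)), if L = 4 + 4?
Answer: I*√6 ≈ 2.4495*I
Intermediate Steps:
L = 8
d(M) = -63 (d(M) = -62 - 1*1 = -62 - 1 = -63)
r = 57 (r = 7*8 + 1 = 56 + 1 = 57)
Q(N) = 57
√(Q(13) + d(-104 + 96)) = √(57 - 63) = √(-6) = I*√6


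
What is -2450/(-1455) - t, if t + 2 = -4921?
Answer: 1433083/291 ≈ 4924.7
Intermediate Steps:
t = -4923 (t = -2 - 4921 = -4923)
-2450/(-1455) - t = -2450/(-1455) - 1*(-4923) = -2450*(-1/1455) + 4923 = 490/291 + 4923 = 1433083/291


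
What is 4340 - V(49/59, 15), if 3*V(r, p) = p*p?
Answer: 4265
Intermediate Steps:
V(r, p) = p²/3 (V(r, p) = (p*p)/3 = p²/3)
4340 - V(49/59, 15) = 4340 - 15²/3 = 4340 - 225/3 = 4340 - 1*75 = 4340 - 75 = 4265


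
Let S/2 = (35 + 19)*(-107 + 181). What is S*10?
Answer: 79920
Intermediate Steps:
S = 7992 (S = 2*((35 + 19)*(-107 + 181)) = 2*(54*74) = 2*3996 = 7992)
S*10 = 7992*10 = 79920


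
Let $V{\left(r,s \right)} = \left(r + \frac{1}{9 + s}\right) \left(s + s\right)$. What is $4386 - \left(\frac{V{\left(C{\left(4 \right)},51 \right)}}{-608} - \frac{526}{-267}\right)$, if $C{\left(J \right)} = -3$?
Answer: $\frac{7116046399}{1623360} \approx 4383.5$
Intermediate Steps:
$V{\left(r,s \right)} = 2 s \left(r + \frac{1}{9 + s}\right)$ ($V{\left(r,s \right)} = \left(r + \frac{1}{9 + s}\right) 2 s = 2 s \left(r + \frac{1}{9 + s}\right)$)
$4386 - \left(\frac{V{\left(C{\left(4 \right)},51 \right)}}{-608} - \frac{526}{-267}\right) = 4386 - \left(\frac{2 \cdot 51 \frac{1}{9 + 51} \left(1 + 9 \left(-3\right) - 153\right)}{-608} - \frac{526}{-267}\right) = 4386 - \left(2 \cdot 51 \cdot \frac{1}{60} \left(1 - 27 - 153\right) \left(- \frac{1}{608}\right) - - \frac{526}{267}\right) = 4386 - \left(2 \cdot 51 \cdot \frac{1}{60} \left(-179\right) \left(- \frac{1}{608}\right) + \frac{526}{267}\right) = 4386 - \left(\left(- \frac{3043}{10}\right) \left(- \frac{1}{608}\right) + \frac{526}{267}\right) = 4386 - \left(\frac{3043}{6080} + \frac{526}{267}\right) = 4386 - \frac{4010561}{1623360} = \frac{7116046399}{1623360}$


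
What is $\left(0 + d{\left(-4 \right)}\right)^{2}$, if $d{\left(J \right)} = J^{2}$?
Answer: $256$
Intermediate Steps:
$\left(0 + d{\left(-4 \right)}\right)^{2} = \left(0 + \left(-4\right)^{2}\right)^{2} = \left(0 + 16\right)^{2} = 16^{2} = 256$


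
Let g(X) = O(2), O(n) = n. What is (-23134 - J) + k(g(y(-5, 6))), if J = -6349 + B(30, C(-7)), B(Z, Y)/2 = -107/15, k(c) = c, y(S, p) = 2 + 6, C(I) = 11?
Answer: -251531/15 ≈ -16769.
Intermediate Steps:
y(S, p) = 8
g(X) = 2
B(Z, Y) = -214/15 (B(Z, Y) = 2*(-107/15) = -214/15)
J = -95449/15 (J = -6349 - 214/15 = -95449/15 ≈ -6363.3)
(-23134 - J) + k(g(y(-5, 6))) = (-23134 - 1*(-95449/15)) + 2 = (-23134 + 95449/15) + 2 = -251561/15 + 2 = -251531/15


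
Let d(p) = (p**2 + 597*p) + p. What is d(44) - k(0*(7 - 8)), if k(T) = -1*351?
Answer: 28599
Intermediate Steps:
d(p) = p**2 + 598*p
k(T) = -351
d(44) - k(0*(7 - 8)) = 44*(598 + 44) - 1*(-351) = 44*642 + 351 = 28248 + 351 = 28599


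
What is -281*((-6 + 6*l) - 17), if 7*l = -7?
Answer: 8149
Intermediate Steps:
l = -1 (l = (⅐)*(-7) = -1)
-281*((-6 + 6*l) - 17) = -281*((-6 + 6*(-1)) - 17) = -281*((-6 - 6) - 17) = -281*(-12 - 17) = -281*(-29) = 8149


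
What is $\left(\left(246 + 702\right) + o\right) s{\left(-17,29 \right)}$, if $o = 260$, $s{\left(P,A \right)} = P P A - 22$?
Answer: $10097672$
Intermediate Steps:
$s{\left(P,A \right)} = -22 + A P^{2}$ ($s{\left(P,A \right)} = P^{2} A - 22 = A P^{2} - 22 = -22 + A P^{2}$)
$\left(\left(246 + 702\right) + o\right) s{\left(-17,29 \right)} = \left(\left(246 + 702\right) + 260\right) \left(-22 + 29 \left(-17\right)^{2}\right) = \left(948 + 260\right) \left(-22 + 29 \cdot 289\right) = 1208 \left(-22 + 8381\right) = 1208 \cdot 8359 = 10097672$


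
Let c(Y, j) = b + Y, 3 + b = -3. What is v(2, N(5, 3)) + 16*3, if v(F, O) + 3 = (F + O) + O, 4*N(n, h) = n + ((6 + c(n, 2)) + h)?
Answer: 107/2 ≈ 53.500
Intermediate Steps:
b = -6 (b = -3 - 3 = -6)
c(Y, j) = -6 + Y
N(n, h) = n/2 + h/4 (N(n, h) = (n + ((6 + (-6 + n)) + h))/4 = (n + (n + h))/4 = (n + (h + n))/4 = (h + 2*n)/4 = n/2 + h/4)
v(F, O) = -3 + F + 2*O (v(F, O) = -3 + ((F + O) + O) = -3 + (F + 2*O) = -3 + F + 2*O)
v(2, N(5, 3)) + 16*3 = (-3 + 2 + 2*((1/2)*5 + (1/4)*3)) + 16*3 = (-3 + 2 + 2*(5/2 + 3/4)) + 48 = (-3 + 2 + 2*(13/4)) + 48 = (-3 + 2 + 13/2) + 48 = 11/2 + 48 = 107/2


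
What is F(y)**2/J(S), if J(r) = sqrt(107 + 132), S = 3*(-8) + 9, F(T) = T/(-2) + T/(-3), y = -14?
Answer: 1225*sqrt(239)/2151 ≈ 8.8043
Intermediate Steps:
F(T) = -5*T/6 (F(T) = T*(-1/2) + T*(-1/3) = -T/2 - T/3 = -5*T/6)
S = -15 (S = -24 + 9 = -15)
J(r) = sqrt(239)
F(y)**2/J(S) = (-5/6*(-14))**2/(sqrt(239)) = (35/3)**2*(sqrt(239)/239) = 1225*(sqrt(239)/239)/9 = 1225*sqrt(239)/2151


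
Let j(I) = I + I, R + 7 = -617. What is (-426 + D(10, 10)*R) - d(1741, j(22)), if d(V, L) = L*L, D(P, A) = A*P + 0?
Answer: -64762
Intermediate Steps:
R = -624 (R = -7 - 617 = -624)
j(I) = 2*I
D(P, A) = A*P
d(V, L) = L²
(-426 + D(10, 10)*R) - d(1741, j(22)) = (-426 + (10*10)*(-624)) - (2*22)² = (-426 + 100*(-624)) - 1*44² = (-426 - 62400) - 1*1936 = -62826 - 1936 = -64762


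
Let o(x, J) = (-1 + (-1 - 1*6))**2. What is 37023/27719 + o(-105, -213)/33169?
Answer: 1229789903/919411511 ≈ 1.3376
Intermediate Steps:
o(x, J) = 64 (o(x, J) = (-1 + (-1 - 6))**2 = (-1 - 7)**2 = (-8)**2 = 64)
37023/27719 + o(-105, -213)/33169 = 37023/27719 + 64/33169 = 1229789903/919411511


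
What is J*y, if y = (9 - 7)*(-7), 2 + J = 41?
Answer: -546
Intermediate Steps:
J = 39 (J = -2 + 41 = 39)
y = -14 (y = 2*(-7) = -14)
J*y = 39*(-14) = -546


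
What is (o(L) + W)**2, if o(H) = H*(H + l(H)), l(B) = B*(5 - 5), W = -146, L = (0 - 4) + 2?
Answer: 20164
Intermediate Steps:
L = -2 (L = -4 + 2 = -2)
l(B) = 0 (l(B) = B*0 = 0)
o(H) = H**2 (o(H) = H*(H + 0) = H*H = H**2)
(o(L) + W)**2 = ((-2)**2 - 146)**2 = (4 - 146)**2 = (-142)**2 = 20164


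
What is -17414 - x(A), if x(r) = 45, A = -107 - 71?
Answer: -17459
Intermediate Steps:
A = -178
-17414 - x(A) = -17414 - 1*45 = -17414 - 45 = -17459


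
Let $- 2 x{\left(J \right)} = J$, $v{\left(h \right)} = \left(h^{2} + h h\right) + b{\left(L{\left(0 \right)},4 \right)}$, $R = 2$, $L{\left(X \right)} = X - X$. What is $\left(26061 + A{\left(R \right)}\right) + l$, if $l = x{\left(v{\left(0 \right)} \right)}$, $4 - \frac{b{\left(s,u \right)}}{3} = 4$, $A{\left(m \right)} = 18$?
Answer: $26079$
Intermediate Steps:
$L{\left(X \right)} = 0$
$b{\left(s,u \right)} = 0$ ($b{\left(s,u \right)} = 12 - 12 = 0$)
$v{\left(h \right)} = 2 h^{2}$ ($v{\left(h \right)} = \left(h^{2} + h h\right) + 0 = \left(h^{2} + h^{2}\right) + 0 = 2 h^{2} + 0 = 2 h^{2}$)
$x{\left(J \right)} = - \frac{J}{2}$
$l = 0$ ($l = - \frac{2 \cdot 0^{2}}{2} = - \frac{2 \cdot 0}{2} = \left(- \frac{1}{2}\right) 0 = 0$)
$\left(26061 + A{\left(R \right)}\right) + l = \left(26061 + 18\right) + 0 = 26079 + 0 = 26079$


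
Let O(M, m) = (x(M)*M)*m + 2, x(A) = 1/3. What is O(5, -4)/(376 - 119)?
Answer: -14/771 ≈ -0.018158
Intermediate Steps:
x(A) = ⅓
O(M, m) = 2 + M*m/3 (O(M, m) = (M/3)*m + 2 = M*m/3 + 2 = 2 + M*m/3)
O(5, -4)/(376 - 119) = (2 + (⅓)*5*(-4))/(376 - 119) = (2 - 20/3)/257 = -14/3*1/257 = -14/771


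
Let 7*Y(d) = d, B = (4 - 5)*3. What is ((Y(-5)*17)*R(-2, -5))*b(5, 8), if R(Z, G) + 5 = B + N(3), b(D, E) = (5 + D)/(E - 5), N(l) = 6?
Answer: 1700/21 ≈ 80.952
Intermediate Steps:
B = -3 (B = -1*3 = -3)
b(D, E) = (5 + D)/(-5 + E)
Y(d) = d/7
R(Z, G) = -2 (R(Z, G) = -5 + (-3 + 6) = -5 + 3 = -2)
((Y(-5)*17)*R(-2, -5))*b(5, 8) = ((((⅐)*(-5))*17)*(-2))*((5 + 5)/(-5 + 8)) = (-5/7*17*(-2))*(10/3) = (-85/7*(-2))*((⅓)*10) = (170/7)*(10/3) = 1700/21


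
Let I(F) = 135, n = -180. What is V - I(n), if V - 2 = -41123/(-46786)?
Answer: -6181415/46786 ≈ -132.12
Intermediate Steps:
V = 134695/46786 (V = 2 - 41123/(-46786) = 2 - 41123*(-1/46786) = 2 + 41123/46786 = 134695/46786 ≈ 2.8790)
V - I(n) = 134695/46786 - 1*135 = 134695/46786 - 135 = -6181415/46786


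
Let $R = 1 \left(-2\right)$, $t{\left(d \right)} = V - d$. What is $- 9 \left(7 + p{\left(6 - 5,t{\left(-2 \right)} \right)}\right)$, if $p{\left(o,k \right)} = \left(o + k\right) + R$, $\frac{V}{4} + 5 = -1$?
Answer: $144$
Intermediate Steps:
$V = -24$ ($V = -20 + 4 \left(-1\right) = -20 - 4 = -24$)
$t{\left(d \right)} = -24 - d$
$R = -2$
$p{\left(o,k \right)} = -2 + k + o$ ($p{\left(o,k \right)} = \left(o + k\right) - 2 = \left(k + o\right) - 2 = -2 + k + o$)
$- 9 \left(7 + p{\left(6 - 5,t{\left(-2 \right)} \right)}\right) = - 9 \left(7 - 23\right) = \left(-9\right) \left(-16\right) = 144$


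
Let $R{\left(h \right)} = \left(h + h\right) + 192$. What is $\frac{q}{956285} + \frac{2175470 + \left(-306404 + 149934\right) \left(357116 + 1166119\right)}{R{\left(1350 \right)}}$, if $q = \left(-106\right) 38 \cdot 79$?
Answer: $- \frac{56979860631642101}{691394055} \approx -8.2413 \cdot 10^{7}$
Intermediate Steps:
$R{\left(h \right)} = 192 + 2 h$ ($R{\left(h \right)} = 2 h + 192 = 192 + 2 h$)
$q = -318212$ ($q = \left(-4028\right) 79 = -318212$)
$\frac{q}{956285} + \frac{2175470 + \left(-306404 + 149934\right) \left(357116 + 1166119\right)}{R{\left(1350 \right)}} = - \frac{318212}{956285} + \frac{2175470 + \left(-306404 + 149934\right) \left(357116 + 1166119\right)}{192 + 2 \cdot 1350} = \left(-318212\right) \frac{1}{956285} + \frac{2175470 - 238340580450}{192 + 2700} = - \frac{318212}{956285} + \frac{2175470 - 238340580450}{2892} = - \frac{318212}{956285} - \frac{59584601245}{723} = - \frac{56979860631642101}{691394055}$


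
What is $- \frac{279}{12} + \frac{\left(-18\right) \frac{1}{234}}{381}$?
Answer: $- \frac{460633}{19812} \approx -23.25$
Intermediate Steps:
$- \frac{279}{12} + \frac{\left(-18\right) \frac{1}{234}}{381} = \left(-279\right) \frac{1}{12} + \left(-18\right) \frac{1}{234} \cdot \frac{1}{381} = - \frac{93}{4} - \frac{1}{4953} = - \frac{460633}{19812}$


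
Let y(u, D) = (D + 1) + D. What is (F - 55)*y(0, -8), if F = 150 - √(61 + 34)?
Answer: -1425 + 15*√95 ≈ -1278.8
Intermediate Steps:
y(u, D) = 1 + 2*D (y(u, D) = (1 + D) + D = 1 + 2*D)
F = 150 - √95 ≈ 140.25
(F - 55)*y(0, -8) = ((150 - √95) - 55)*(1 + 2*(-8)) = (95 - √95)*(1 - 16) = (95 - √95)*(-15) = -1425 + 15*√95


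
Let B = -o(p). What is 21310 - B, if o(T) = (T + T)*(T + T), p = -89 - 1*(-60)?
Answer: 24674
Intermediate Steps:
p = -29 (p = -89 + 60 = -29)
o(T) = 4*T² (o(T) = (2*T)*(2*T) = 4*T²)
B = -3364 (B = -4*(-29)² = -4*841 = -1*3364 = -3364)
21310 - B = 21310 - 1*(-3364) = 21310 + 3364 = 24674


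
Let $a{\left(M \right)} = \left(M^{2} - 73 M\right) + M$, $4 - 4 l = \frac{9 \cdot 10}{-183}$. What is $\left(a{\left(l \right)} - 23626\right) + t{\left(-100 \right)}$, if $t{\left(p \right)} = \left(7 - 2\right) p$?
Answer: $- \frac{360276023}{14884} \approx -24206.0$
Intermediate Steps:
$l = \frac{137}{122}$ ($l = 1 - \frac{9 \cdot 10 \frac{1}{-183}}{4} = 1 - \frac{90 \left(- \frac{1}{183}\right)}{4} = 1 - - \frac{15}{122} = 1 + \frac{15}{122} = \frac{137}{122} \approx 1.123$)
$a{\left(M \right)} = M^{2} - 72 M$
$t{\left(p \right)} = 5 p$
$\left(a{\left(l \right)} - 23626\right) + t{\left(-100 \right)} = \left(\frac{137 \left(-72 + \frac{137}{122}\right)}{122} - 23626\right) + 5 \left(-100\right) = \left(\frac{137}{122} \left(- \frac{8647}{122}\right) - 23626\right) - 500 = \left(- \frac{1184639}{14884} - 23626\right) - 500 = - \frac{352834023}{14884} - 500 = - \frac{360276023}{14884}$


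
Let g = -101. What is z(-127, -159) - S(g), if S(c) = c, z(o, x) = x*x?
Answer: 25382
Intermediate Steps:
z(o, x) = x²
z(-127, -159) - S(g) = (-159)² - 1*(-101) = 25281 + 101 = 25382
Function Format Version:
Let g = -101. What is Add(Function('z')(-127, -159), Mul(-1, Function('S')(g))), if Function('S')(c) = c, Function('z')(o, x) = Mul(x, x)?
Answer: 25382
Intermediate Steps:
Function('z')(o, x) = Pow(x, 2)
Add(Function('z')(-127, -159), Mul(-1, Function('S')(g))) = Add(Pow(-159, 2), Mul(-1, -101)) = Add(25281, 101) = 25382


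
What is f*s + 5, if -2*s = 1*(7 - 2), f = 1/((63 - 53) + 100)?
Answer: 219/44 ≈ 4.9773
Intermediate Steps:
f = 1/110 (f = 1/(10 + 100) = 1/110 ≈ 0.0090909)
s = -5/2 (s = -(7 - 2)/2 = -5/2 ≈ -2.5000)
f*s + 5 = (1/110)*(-5/2) + 5 = -1/44 + 5 = 219/44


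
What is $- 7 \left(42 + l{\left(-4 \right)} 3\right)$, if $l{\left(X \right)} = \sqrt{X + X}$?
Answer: $-294 - 42 i \sqrt{2} \approx -294.0 - 59.397 i$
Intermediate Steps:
$l{\left(X \right)} = \sqrt{2} \sqrt{X}$ ($l{\left(X \right)} = \sqrt{2 X} = \sqrt{2} \sqrt{X}$)
$- 7 \left(42 + l{\left(-4 \right)} 3\right) = - 7 \left(42 + \sqrt{2} \sqrt{-4} \cdot 3\right) = - 7 \left(42 + \sqrt{2} \cdot 2 i 3\right) = - 7 \left(42 + 2 i \sqrt{2} \cdot 3\right) = - 7 \left(42 + 6 i \sqrt{2}\right) = -294 - 42 i \sqrt{2}$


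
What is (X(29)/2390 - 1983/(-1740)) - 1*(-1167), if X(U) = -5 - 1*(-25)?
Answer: 161928679/138620 ≈ 1168.1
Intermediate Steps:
X(U) = 20 (X(U) = -5 + 25 = 20)
(X(29)/2390 - 1983/(-1740)) - 1*(-1167) = (20/2390 - 1983/(-1740)) - 1*(-1167) = (20*(1/2390) - 1983*(-1/1740)) + 1167 = (2/239 + 661/580) + 1167 = 159139/138620 + 1167 = 161928679/138620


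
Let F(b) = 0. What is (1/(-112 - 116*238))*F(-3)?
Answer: 0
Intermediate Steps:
(1/(-112 - 116*238))*F(-3) = (1/(-112 - 116*238))*0 = ((1/238)/(-228))*0 = -1/228*1/238*0 = -1/54264*0 = 0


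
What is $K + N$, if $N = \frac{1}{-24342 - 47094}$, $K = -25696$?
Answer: $- \frac{1835619457}{71436} \approx -25696.0$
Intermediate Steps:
$N = - \frac{1}{71436}$ ($N = \frac{1}{-71436} = - \frac{1}{71436} \approx -1.3999 \cdot 10^{-5}$)
$K + N = -25696 - \frac{1}{71436} = - \frac{1835619457}{71436}$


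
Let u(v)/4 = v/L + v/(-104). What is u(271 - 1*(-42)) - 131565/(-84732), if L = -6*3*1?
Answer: -264500311/3304548 ≈ -80.041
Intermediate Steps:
L = -18 (L = -18*1 = -18)
u(v) = -61*v/234 (u(v) = 4*(v/(-18) + v/(-104)) = 4*(v*(-1/18) + v*(-1/104)) = 4*(-v/18 - v/104) = 4*(-61*v/936) = -61*v/234)
u(271 - 1*(-42)) - 131565/(-84732) = -61*(271 - 1*(-42))/234 - 131565/(-84732) = -61*(271 + 42)/234 - 131565*(-1)/84732 = -61/234*313 - 1*(-43855/28244) = -19093/234 + 43855/28244 = -264500311/3304548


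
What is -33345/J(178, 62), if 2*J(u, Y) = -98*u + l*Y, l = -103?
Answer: 6669/2383 ≈ 2.7986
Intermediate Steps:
J(u, Y) = -49*u - 103*Y/2 (J(u, Y) = (-98*u - 103*Y)/2 = (-103*Y - 98*u)/2 = -49*u - 103*Y/2)
-33345/J(178, 62) = -33345/(-49*178 - 103/2*62) = -33345/(-8722 - 3193) = -33345/(-11915) = -33345*(-1/11915) = 6669/2383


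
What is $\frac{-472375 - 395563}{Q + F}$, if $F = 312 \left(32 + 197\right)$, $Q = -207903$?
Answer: $\frac{867938}{136455} \approx 6.3606$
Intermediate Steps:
$F = 71448$ ($F = 312 \cdot 229 = 71448$)
$\frac{-472375 - 395563}{Q + F} = \frac{-472375 - 395563}{-207903 + 71448} = - \frac{867938}{-136455} = \left(-867938\right) \left(- \frac{1}{136455}\right) = \frac{867938}{136455}$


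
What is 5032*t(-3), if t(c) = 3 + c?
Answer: 0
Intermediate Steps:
5032*t(-3) = 5032*(3 - 3) = 5032*0 = 0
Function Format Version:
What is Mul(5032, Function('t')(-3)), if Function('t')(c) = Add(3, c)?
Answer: 0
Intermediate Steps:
Mul(5032, Function('t')(-3)) = Mul(5032, Add(3, -3)) = Mul(5032, 0) = 0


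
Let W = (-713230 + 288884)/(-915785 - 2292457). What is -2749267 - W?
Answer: -4410157141480/1604121 ≈ -2.7493e+6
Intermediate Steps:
W = 212173/1604121 (W = -424346/(-3208242) = -424346*(-1/3208242) = 212173/1604121 ≈ 0.13227)
-2749267 - W = -2749267 - 1*212173/1604121 = -2749267 - 212173/1604121 = -4410157141480/1604121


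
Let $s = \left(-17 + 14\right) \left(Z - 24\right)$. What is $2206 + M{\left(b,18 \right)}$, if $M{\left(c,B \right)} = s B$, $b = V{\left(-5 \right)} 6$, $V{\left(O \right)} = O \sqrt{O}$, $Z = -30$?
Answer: $5122$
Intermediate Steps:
$V{\left(O \right)} = O^{\frac{3}{2}}$
$b = - 30 i \sqrt{5}$ ($b = \left(-5\right)^{\frac{3}{2}} \cdot 6 = - 5 i \sqrt{5} \cdot 6 = - 30 i \sqrt{5} \approx - 67.082 i$)
$s = 162$ ($s = \left(-17 + 14\right) \left(-30 - 24\right) = \left(-3\right) \left(-54\right) = 162$)
$M{\left(c,B \right)} = 162 B$
$2206 + M{\left(b,18 \right)} = 2206 + 162 \cdot 18 = 2206 + 2916 = 5122$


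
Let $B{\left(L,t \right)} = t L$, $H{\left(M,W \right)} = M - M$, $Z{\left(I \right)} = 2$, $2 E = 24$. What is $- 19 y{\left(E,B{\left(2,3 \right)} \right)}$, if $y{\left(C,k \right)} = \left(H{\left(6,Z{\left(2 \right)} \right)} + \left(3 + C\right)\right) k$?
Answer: $-1710$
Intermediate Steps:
$E = 12$ ($E = \frac{1}{2} \cdot 24 = 12$)
$H{\left(M,W \right)} = 0$
$B{\left(L,t \right)} = L t$
$y{\left(C,k \right)} = k \left(3 + C\right)$ ($y{\left(C,k \right)} = \left(0 + \left(3 + C\right)\right) k = \left(3 + C\right) k = k \left(3 + C\right)$)
$- 19 y{\left(E,B{\left(2,3 \right)} \right)} = - 19 \cdot 2 \cdot 3 \left(3 + 12\right) = - 19 \cdot 6 \cdot 15 = \left(-19\right) 90 = -1710$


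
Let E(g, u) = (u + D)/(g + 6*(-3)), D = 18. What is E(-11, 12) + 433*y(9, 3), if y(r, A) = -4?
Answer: -50258/29 ≈ -1733.0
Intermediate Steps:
E(g, u) = (18 + u)/(-18 + g) (E(g, u) = (u + 18)/(g + 6*(-3)) = (18 + u)/(g - 18) = (18 + u)/(-18 + g))
E(-11, 12) + 433*y(9, 3) = (18 + 12)/(-18 - 11) + 433*(-4) = 30/(-29) - 1732 = -1/29*30 - 1732 = -30/29 - 1732 = -50258/29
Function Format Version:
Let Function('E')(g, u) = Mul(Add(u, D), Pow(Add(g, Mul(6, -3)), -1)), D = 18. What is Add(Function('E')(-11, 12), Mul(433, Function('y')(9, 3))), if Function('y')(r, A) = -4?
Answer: Rational(-50258, 29) ≈ -1733.0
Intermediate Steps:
Function('E')(g, u) = Mul(Pow(Add(-18, g), -1), Add(18, u)) (Function('E')(g, u) = Mul(Add(u, 18), Pow(Add(g, Mul(6, -3)), -1)) = Mul(Add(18, u), Pow(Add(g, -18), -1)) = Mul(Add(18, u), Pow(Add(-18, g), -1)) = Mul(Pow(Add(-18, g), -1), Add(18, u)))
Add(Function('E')(-11, 12), Mul(433, Function('y')(9, 3))) = Add(Mul(Pow(Add(-18, -11), -1), Add(18, 12)), Mul(433, -4)) = Add(Mul(Pow(-29, -1), 30), -1732) = Add(Mul(Rational(-1, 29), 30), -1732) = Add(Rational(-30, 29), -1732) = Rational(-50258, 29)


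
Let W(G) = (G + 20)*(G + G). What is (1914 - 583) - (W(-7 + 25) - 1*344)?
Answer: 307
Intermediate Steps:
W(G) = 2*G*(20 + G) (W(G) = (20 + G)*(2*G) = 2*G*(20 + G))
(1914 - 583) - (W(-7 + 25) - 1*344) = (1914 - 583) - (2*(-7 + 25)*(20 + (-7 + 25)) - 1*344) = 1331 - (2*18*(20 + 18) - 344) = 1331 - (2*18*38 - 344) = 1331 - (1368 - 344) = 1331 - 1*1024 = 1331 - 1024 = 307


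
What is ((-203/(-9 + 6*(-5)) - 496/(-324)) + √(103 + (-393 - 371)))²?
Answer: -682612100/1108809 + 14186*I*√661/1053 ≈ -615.63 + 346.36*I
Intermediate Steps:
((-203/(-9 + 6*(-5)) - 496/(-324)) + √(103 + (-393 - 371)))² = ((-203/(-9 - 30) - 496*(-1/324)) + √(103 - 764))² = ((-203/(-39) + 124/81) + √(-661))² = ((-203*(-1/39) + 124/81) + I*√661)² = ((203/39 + 124/81) + I*√661)² = (7093/1053 + I*√661)²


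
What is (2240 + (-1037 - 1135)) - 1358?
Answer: -1290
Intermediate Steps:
(2240 + (-1037 - 1135)) - 1358 = (2240 - 2172) - 1358 = 68 - 1358 = -1290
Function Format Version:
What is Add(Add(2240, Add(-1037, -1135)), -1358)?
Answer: -1290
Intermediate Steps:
Add(Add(2240, Add(-1037, -1135)), -1358) = Add(Add(2240, -2172), -1358) = Add(68, -1358) = -1290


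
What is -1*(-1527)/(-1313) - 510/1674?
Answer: -537638/366327 ≈ -1.4676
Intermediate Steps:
-1*(-1527)/(-1313) - 510/1674 = 1527*(-1/1313) - 510*1/1674 = -1527/1313 - 85/279 = -537638/366327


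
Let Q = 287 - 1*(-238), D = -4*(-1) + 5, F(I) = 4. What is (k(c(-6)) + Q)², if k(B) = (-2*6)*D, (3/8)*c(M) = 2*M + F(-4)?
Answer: 173889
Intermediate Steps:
D = 9 (D = 4 + 5 = 9)
c(M) = 32/3 + 16*M/3 (c(M) = 8*(2*M + 4)/3 = 8*(4 + 2*M)/3 = 32/3 + 16*M/3)
Q = 525 (Q = 287 + 238 = 525)
k(B) = -108 (k(B) = -2*6*9 = -12*9 = -108)
(k(c(-6)) + Q)² = (-108 + 525)² = 417² = 173889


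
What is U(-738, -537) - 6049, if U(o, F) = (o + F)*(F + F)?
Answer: 1363301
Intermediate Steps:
U(o, F) = 2*F*(F + o) (U(o, F) = (F + o)*(2*F) = 2*F*(F + o))
U(-738, -537) - 6049 = 2*(-537)*(-537 - 738) - 6049 = 2*(-537)*(-1275) - 6049 = 1369350 - 6049 = 1363301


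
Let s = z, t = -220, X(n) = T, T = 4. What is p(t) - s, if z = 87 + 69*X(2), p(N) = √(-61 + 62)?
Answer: -362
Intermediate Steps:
X(n) = 4
p(N) = 1 (p(N) = √1 = 1)
z = 363 (z = 87 + 69*4 = 87 + 276 = 363)
s = 363
p(t) - s = 1 - 1*363 = 1 - 363 = -362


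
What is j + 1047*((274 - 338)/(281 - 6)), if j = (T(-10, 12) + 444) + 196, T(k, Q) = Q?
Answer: 112292/275 ≈ 408.33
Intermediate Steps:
j = 652 (j = (12 + 444) + 196 = 456 + 196 = 652)
j + 1047*((274 - 338)/(281 - 6)) = 652 + 1047*((274 - 338)/(281 - 6)) = 652 + 1047*(-64/275) = 652 - 67008/275 = 112292/275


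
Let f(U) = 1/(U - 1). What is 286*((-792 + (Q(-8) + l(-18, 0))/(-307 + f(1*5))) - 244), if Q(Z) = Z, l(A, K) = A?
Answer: -363525448/1227 ≈ -2.9627e+5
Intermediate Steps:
f(U) = 1/(-1 + U)
286*((-792 + (Q(-8) + l(-18, 0))/(-307 + f(1*5))) - 244) = 286*((-792 + (-8 - 18)/(-307 + 1/(-1 + 1*5))) - 244) = 286*((-792 - 26/(-307 + 1/(-1 + 5))) - 244) = 286*((-792 - 26/(-307 + 1/4)) - 244) = 286*((-792 - 26/(-307 + ¼)) - 244) = 286*((-792 - 26/(-1227/4)) - 244) = 286*((-792 - 26*(-4/1227)) - 244) = 286*((-792 + 104/1227) - 244) = 286*(-971680/1227 - 244) = 286*(-1271068/1227) = -363525448/1227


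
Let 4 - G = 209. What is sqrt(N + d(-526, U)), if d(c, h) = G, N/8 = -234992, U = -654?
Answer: I*sqrt(1880141) ≈ 1371.2*I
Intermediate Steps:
G = -205 (G = 4 - 1*209 = 4 - 209 = -205)
N = -1879936 (N = 8*(-234992) = -1879936)
d(c, h) = -205
sqrt(N + d(-526, U)) = sqrt(-1879936 - 205) = sqrt(-1880141) = I*sqrt(1880141)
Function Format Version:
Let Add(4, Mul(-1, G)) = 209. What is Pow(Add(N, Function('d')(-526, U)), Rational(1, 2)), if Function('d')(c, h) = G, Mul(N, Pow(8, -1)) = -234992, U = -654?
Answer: Mul(I, Pow(1880141, Rational(1, 2))) ≈ Mul(1371.2, I)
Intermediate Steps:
G = -205 (G = Add(4, Mul(-1, 209)) = Add(4, -209) = -205)
N = -1879936 (N = Mul(8, -234992) = -1879936)
Function('d')(c, h) = -205
Pow(Add(N, Function('d')(-526, U)), Rational(1, 2)) = Pow(Add(-1879936, -205), Rational(1, 2)) = Pow(-1880141, Rational(1, 2)) = Mul(I, Pow(1880141, Rational(1, 2)))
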